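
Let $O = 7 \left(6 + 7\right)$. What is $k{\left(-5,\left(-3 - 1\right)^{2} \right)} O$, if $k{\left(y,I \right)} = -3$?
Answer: $-273$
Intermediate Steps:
$O = 91$ ($O = 7 \cdot 13 = 91$)
$k{\left(-5,\left(-3 - 1\right)^{2} \right)} O = \left(-3\right) 91 = -273$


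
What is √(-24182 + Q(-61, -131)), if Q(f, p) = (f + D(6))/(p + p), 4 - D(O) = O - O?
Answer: I*√1659934274/262 ≈ 155.5*I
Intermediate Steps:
D(O) = 4 (D(O) = 4 - (O - O) = 4 - 1*0 = 4 + 0 = 4)
Q(f, p) = (4 + f)/(2*p) (Q(f, p) = (f + 4)/(p + p) = (4 + f)/((2*p)) = (4 + f)*(1/(2*p)) = (4 + f)/(2*p))
√(-24182 + Q(-61, -131)) = √(-24182 + (½)*(4 - 61)/(-131)) = √(-24182 + (½)*(-1/131)*(-57)) = √(-24182 + 57/262) = √(-6335627/262) = I*√1659934274/262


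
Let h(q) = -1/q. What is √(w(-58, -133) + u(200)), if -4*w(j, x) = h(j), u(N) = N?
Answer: √2691142/116 ≈ 14.142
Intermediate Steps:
w(j, x) = 1/(4*j) (w(j, x) = -(-1)/(4*j) = 1/(4*j))
√(w(-58, -133) + u(200)) = √((¼)/(-58) + 200) = √((¼)*(-1/58) + 200) = √(-1/232 + 200) = √(46399/232) = √2691142/116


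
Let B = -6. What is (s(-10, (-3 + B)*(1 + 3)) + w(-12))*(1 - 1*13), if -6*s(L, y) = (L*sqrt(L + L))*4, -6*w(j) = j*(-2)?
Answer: 48 - 160*I*sqrt(5) ≈ 48.0 - 357.77*I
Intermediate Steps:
w(j) = j/3 (w(j) = -j*(-2)/6 = -(-1)*j/3 = j/3)
s(L, y) = -2*sqrt(2)*L**(3/2)/3 (s(L, y) = -L*sqrt(L + L)*4/6 = -L*sqrt(2*L)*4/6 = -L*(sqrt(2)*sqrt(L))*4/6 = -sqrt(2)*L**(3/2)*4/6 = -2*sqrt(2)*L**(3/2)/3)
(s(-10, (-3 + B)*(1 + 3)) + w(-12))*(1 - 1*13) = (-2*sqrt(2)*(-10)**(3/2)/3 + (1/3)*(-12))*(1 - 1*13) = (-2*sqrt(2)*(-10*I*sqrt(10))/3 - 4)*(1 - 13) = (40*I*sqrt(5)/3 - 4)*(-12) = (-4 + 40*I*sqrt(5)/3)*(-12) = 48 - 160*I*sqrt(5)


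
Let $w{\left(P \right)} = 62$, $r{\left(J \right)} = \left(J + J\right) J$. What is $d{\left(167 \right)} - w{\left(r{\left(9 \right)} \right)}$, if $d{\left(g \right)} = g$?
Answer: $105$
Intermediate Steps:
$r{\left(J \right)} = 2 J^{2}$ ($r{\left(J \right)} = 2 J J = 2 J^{2}$)
$d{\left(167 \right)} - w{\left(r{\left(9 \right)} \right)} = 167 - 62 = 105$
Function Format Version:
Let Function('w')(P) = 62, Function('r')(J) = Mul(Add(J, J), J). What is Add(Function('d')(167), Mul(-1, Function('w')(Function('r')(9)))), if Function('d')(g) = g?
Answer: 105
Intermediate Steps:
Function('r')(J) = Mul(2, Pow(J, 2)) (Function('r')(J) = Mul(Mul(2, J), J) = Mul(2, Pow(J, 2)))
Add(Function('d')(167), Mul(-1, Function('w')(Function('r')(9)))) = Add(167, Mul(-1, 62)) = Add(167, -62) = 105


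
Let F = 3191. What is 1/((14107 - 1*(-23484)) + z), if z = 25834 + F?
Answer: 1/66616 ≈ 1.5011e-5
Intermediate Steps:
z = 29025 (z = 25834 + 3191 = 29025)
1/((14107 - 1*(-23484)) + z) = 1/((14107 - 1*(-23484)) + 29025) = 1/((14107 + 23484) + 29025) = 1/(37591 + 29025) = 1/66616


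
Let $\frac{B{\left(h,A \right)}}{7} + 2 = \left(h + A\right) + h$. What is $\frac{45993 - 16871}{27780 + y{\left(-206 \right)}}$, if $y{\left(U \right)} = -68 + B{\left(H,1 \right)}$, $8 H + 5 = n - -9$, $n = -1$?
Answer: $\frac{116488}{110841} \approx 1.0509$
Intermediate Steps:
$H = \frac{3}{8}$ ($H = - \frac{5}{8} + \frac{-1 - -9}{8} = - \frac{5}{8} + \frac{-1 + 9}{8} = - \frac{5}{8} + \frac{1}{8} \cdot 8 = - \frac{5}{8} + 1 = \frac{3}{8} \approx 0.375$)
$B{\left(h,A \right)} = -14 + 7 A + 14 h$ ($B{\left(h,A \right)} = -14 + 7 \left(\left(h + A\right) + h\right) = -14 + 7 \left(\left(A + h\right) + h\right) = -14 + 7 \left(A + 2 h\right) = -14 + \left(7 A + 14 h\right) = -14 + 7 A + 14 h$)
$y{\left(U \right)} = - \frac{279}{4}$ ($y{\left(U \right)} = -68 + \left(-14 + 7 \cdot 1 + 14 \cdot \frac{3}{8}\right) = -68 + \left(-14 + 7 + \frac{21}{4}\right) = -68 - \frac{7}{4} = - \frac{279}{4}$)
$\frac{45993 - 16871}{27780 + y{\left(-206 \right)}} = \frac{45993 - 16871}{27780 - \frac{279}{4}} = \frac{29122}{\frac{110841}{4}} = 29122 \cdot \frac{4}{110841} = \frac{116488}{110841}$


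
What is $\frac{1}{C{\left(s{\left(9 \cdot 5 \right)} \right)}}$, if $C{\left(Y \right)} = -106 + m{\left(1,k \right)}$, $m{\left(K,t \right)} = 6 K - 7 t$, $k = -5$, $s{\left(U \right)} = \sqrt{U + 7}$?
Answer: $- \frac{1}{65} \approx -0.015385$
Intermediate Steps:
$s{\left(U \right)} = \sqrt{7 + U}$
$m{\left(K,t \right)} = - 7 t + 6 K$
$C{\left(Y \right)} = -65$ ($C{\left(Y \right)} = -106 + \left(\left(-7\right) \left(-5\right) + 6 \cdot 1\right) = -106 + \left(35 + 6\right) = -106 + 41 = -65$)
$\frac{1}{C{\left(s{\left(9 \cdot 5 \right)} \right)}} = \frac{1}{-65} = - \frac{1}{65}$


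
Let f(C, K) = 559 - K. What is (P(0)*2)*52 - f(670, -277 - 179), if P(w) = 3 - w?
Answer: -703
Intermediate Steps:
(P(0)*2)*52 - f(670, -277 - 179) = ((3 - 1*0)*2)*52 - (559 - (-277 - 179)) = ((3 + 0)*2)*52 - (559 - 1*(-456)) = (3*2)*52 - (559 + 456) = 6*52 - 1*1015 = 312 - 1015 = -703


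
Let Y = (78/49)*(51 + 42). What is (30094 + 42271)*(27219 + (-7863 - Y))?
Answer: 68109214350/49 ≈ 1.3900e+9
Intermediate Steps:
Y = 7254/49 (Y = (78*(1/49))*93 = (78/49)*93 = 7254/49 ≈ 148.04)
(30094 + 42271)*(27219 + (-7863 - Y)) = (30094 + 42271)*(27219 + (-7863 - 1*7254/49)) = 72365*(27219 + (-7863 - 7254/49)) = 72365*(27219 - 392541/49) = 72365*(941190/49) = 68109214350/49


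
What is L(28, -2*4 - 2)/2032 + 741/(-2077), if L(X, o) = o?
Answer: -763241/2110232 ≈ -0.36169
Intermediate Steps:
L(28, -2*4 - 2)/2032 + 741/(-2077) = (-2*4 - 2)/2032 + 741/(-2077) = (-8 - 2)*(1/2032) + 741*(-1/2077) = -10*1/2032 - 741/2077 = -5/1016 - 741/2077 = -763241/2110232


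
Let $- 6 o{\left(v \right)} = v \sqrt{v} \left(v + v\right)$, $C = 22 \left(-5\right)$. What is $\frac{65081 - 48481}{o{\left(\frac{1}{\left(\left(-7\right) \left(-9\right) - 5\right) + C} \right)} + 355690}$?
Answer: $\frac{20204074958026752000}{432914904928947916801} + \frac{269318400 i \sqrt{13}}{432914904928947916801} \approx 0.04667 + 2.243 \cdot 10^{-12} i$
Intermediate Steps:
$C = -110$
$o{\left(v \right)} = - \frac{v^{\frac{5}{2}}}{3}$ ($o{\left(v \right)} = - \frac{v \sqrt{v} \left(v + v\right)}{6} = - \frac{v^{\frac{3}{2}} \cdot 2 v}{6} = - \frac{2 v^{\frac{5}{2}}}{6} = - \frac{v^{\frac{5}{2}}}{3}$)
$\frac{65081 - 48481}{o{\left(\frac{1}{\left(\left(-7\right) \left(-9\right) - 5\right) + C} \right)} + 355690} = \frac{65081 - 48481}{- \frac{\left(\frac{1}{\left(\left(-7\right) \left(-9\right) - 5\right) - 110}\right)^{\frac{5}{2}}}{3} + 355690} = \frac{16600}{- \frac{\left(\frac{1}{\left(63 - 5\right) - 110}\right)^{\frac{5}{2}}}{3} + 355690} = \frac{16600}{- \frac{\left(\frac{1}{58 - 110}\right)^{\frac{5}{2}}}{3} + 355690} = \frac{16600}{- \frac{\left(\frac{1}{-52}\right)^{\frac{5}{2}}}{3} + 355690} = \frac{16600}{- \frac{\left(- \frac{1}{52}\right)^{\frac{5}{2}}}{3} + 355690} = \frac{16600}{- \frac{\frac{1}{70304} i \sqrt{13}}{3} + 355690} = \frac{16600}{- \frac{i \sqrt{13}}{210912} + 355690} = \frac{16600}{355690 - \frac{i \sqrt{13}}{210912}}$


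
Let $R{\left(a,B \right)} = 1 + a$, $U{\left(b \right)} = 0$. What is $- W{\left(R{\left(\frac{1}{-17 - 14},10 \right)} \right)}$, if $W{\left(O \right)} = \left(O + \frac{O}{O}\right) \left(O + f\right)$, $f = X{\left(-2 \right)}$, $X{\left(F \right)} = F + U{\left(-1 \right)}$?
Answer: $\frac{1952}{961} \approx 2.0312$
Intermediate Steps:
$X{\left(F \right)} = F$ ($X{\left(F \right)} = F + 0 = F$)
$f = -2$
$W{\left(O \right)} = \left(1 + O\right) \left(-2 + O\right)$ ($W{\left(O \right)} = \left(O + \frac{O}{O}\right) \left(O - 2\right) = \left(O + 1\right) \left(-2 + O\right) = \left(1 + O\right) \left(-2 + O\right)$)
$- W{\left(R{\left(\frac{1}{-17 - 14},10 \right)} \right)} = - (-2 + \left(1 + \frac{1}{-17 - 14}\right)^{2} - \left(1 + \frac{1}{-17 - 14}\right)) = - (-2 + \left(1 + \frac{1}{-31}\right)^{2} - \left(1 + \frac{1}{-31}\right)) = - (-2 + \left(1 - \frac{1}{31}\right)^{2} - \left(1 - \frac{1}{31}\right)) = - (-2 + \left(\frac{30}{31}\right)^{2} - \frac{30}{31}) = - (-2 + \frac{900}{961} - \frac{30}{31}) = \left(-1\right) \left(- \frac{1952}{961}\right) = \frac{1952}{961}$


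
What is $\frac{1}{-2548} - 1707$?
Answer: $- \frac{4349437}{2548} \approx -1707.0$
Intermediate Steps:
$\frac{1}{-2548} - 1707 = - \frac{1}{2548} - 1707 = - \frac{4349437}{2548}$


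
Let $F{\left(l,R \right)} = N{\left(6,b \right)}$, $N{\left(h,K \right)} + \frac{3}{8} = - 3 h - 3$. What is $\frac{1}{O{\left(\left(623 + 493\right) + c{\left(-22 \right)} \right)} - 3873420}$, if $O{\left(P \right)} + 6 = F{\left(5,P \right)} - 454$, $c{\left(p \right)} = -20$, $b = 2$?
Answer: $- \frac{8}{30991211} \approx -2.5814 \cdot 10^{-7}$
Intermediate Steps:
$N{\left(h,K \right)} = - \frac{27}{8} - 3 h$ ($N{\left(h,K \right)} = - \frac{3}{8} - \left(3 + 3 h\right) = - \frac{27}{8} - 3 h$)
$F{\left(l,R \right)} = - \frac{171}{8}$ ($F{\left(l,R \right)} = - \frac{27}{8} - 18 = - \frac{171}{8}$)
$O{\left(P \right)} = - \frac{3851}{8}$ ($O{\left(P \right)} = -6 - \frac{3803}{8} = - \frac{3851}{8}$)
$\frac{1}{O{\left(\left(623 + 493\right) + c{\left(-22 \right)} \right)} - 3873420} = \frac{1}{- \frac{3851}{8} - 3873420} = \frac{1}{- \frac{30991211}{8}} = - \frac{8}{30991211}$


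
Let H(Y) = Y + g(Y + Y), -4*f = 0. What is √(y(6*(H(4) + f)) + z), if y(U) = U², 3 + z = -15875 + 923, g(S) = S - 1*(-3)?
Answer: I*√6855 ≈ 82.795*I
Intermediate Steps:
f = 0 (f = -¼*0 = 0)
g(S) = 3 + S (g(S) = S + 3 = 3 + S)
H(Y) = 3 + 3*Y (H(Y) = Y + (3 + (Y + Y)) = Y + (3 + 2*Y) = 3 + 3*Y)
z = -14955 (z = -3 + (-15875 + 923) = -3 - 14952 = -14955)
√(y(6*(H(4) + f)) + z) = √((6*((3 + 3*4) + 0))² - 14955) = √((6*((3 + 12) + 0))² - 14955) = √((6*(15 + 0))² - 14955) = √((6*15)² - 14955) = √(90² - 14955) = √(8100 - 14955) = √(-6855) = I*√6855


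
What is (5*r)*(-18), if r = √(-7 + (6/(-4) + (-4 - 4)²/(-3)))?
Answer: -15*I*√1074 ≈ -491.58*I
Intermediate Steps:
r = I*√1074/6 (r = √(-7 + (6*(-¼) + (-8)²*(-⅓))) = √(-7 + (-3/2 + 64*(-⅓))) = √(-7 + (-3/2 - 64/3)) = √(-7 - 137/6) = √(-179/6) = I*√1074/6 ≈ 5.462*I)
(5*r)*(-18) = (5*(I*√1074/6))*(-18) = (5*I*√1074/6)*(-18) = -15*I*√1074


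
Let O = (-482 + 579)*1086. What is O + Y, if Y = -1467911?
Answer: -1362569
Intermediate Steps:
O = 105342 (O = 97*1086 = 105342)
O + Y = 105342 - 1467911 = -1362569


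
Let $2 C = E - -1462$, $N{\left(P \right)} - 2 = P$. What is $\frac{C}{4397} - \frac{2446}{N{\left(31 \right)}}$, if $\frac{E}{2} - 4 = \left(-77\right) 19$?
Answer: $- \frac{10779086}{145101} \approx -74.287$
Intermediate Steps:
$N{\left(P \right)} = 2 + P$
$E = -2918$ ($E = 8 + 2 \left(\left(-77\right) 19\right) = 8 + 2 \left(-1463\right) = 8 - 2926 = -2918$)
$C = -728$ ($C = \frac{-2918 - -1462}{2} = \frac{-2918 + 1462}{2} = \frac{1}{2} \left(-1456\right) = -728$)
$\frac{C}{4397} - \frac{2446}{N{\left(31 \right)}} = - \frac{728}{4397} - \frac{2446}{2 + 31} = \left(-728\right) \frac{1}{4397} - \frac{2446}{33} = - \frac{728}{4397} - \frac{2446}{33} = - \frac{10779086}{145101}$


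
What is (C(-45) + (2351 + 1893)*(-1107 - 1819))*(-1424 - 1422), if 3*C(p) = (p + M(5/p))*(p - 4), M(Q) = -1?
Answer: 106017990988/3 ≈ 3.5339e+10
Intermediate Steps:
C(p) = (-1 + p)*(-4 + p)/3 (C(p) = ((p - 1)*(p - 4))/3 = ((-1 + p)*(-4 + p))/3 = (-1 + p)*(-4 + p)/3)
(C(-45) + (2351 + 1893)*(-1107 - 1819))*(-1424 - 1422) = ((4/3 - 5/3*(-45) + (⅓)*(-45)²) + (2351 + 1893)*(-1107 - 1819))*(-1424 - 1422) = ((4/3 + 75 + (⅓)*2025) + 4244*(-2926))*(-2846) = ((4/3 + 75 + 675) - 12417944)*(-2846) = (2254/3 - 12417944)*(-2846) = -37251578/3*(-2846) = 106017990988/3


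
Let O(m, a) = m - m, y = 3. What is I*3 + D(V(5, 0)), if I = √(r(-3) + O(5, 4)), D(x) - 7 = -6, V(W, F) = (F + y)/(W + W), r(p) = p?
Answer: 1 + 3*I*√3 ≈ 1.0 + 5.1962*I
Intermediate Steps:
V(W, F) = (3 + F)/(2*W) (V(W, F) = (F + 3)/(W + W) = (3 + F)/((2*W)) = (3 + F)*(1/(2*W)) = (3 + F)/(2*W))
D(x) = 1 (D(x) = 7 - 6 = 1)
O(m, a) = 0
I = I*√3 (I = √(-3 + 0) = √(-3) = I*√3 ≈ 1.732*I)
I*3 + D(V(5, 0)) = (I*√3)*3 + 1 = 3*I*√3 + 1 = 1 + 3*I*√3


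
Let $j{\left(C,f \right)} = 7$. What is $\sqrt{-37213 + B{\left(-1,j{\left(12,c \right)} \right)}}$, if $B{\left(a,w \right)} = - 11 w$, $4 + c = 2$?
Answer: $i \sqrt{37290} \approx 193.11 i$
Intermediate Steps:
$c = -2$ ($c = -4 + 2 = -2$)
$\sqrt{-37213 + B{\left(-1,j{\left(12,c \right)} \right)}} = \sqrt{-37213 - 77} = \sqrt{-37290} = i \sqrt{37290}$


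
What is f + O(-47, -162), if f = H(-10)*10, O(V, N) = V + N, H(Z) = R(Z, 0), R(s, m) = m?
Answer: -209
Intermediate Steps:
H(Z) = 0
O(V, N) = N + V
f = 0 (f = 0*10 = 0)
f + O(-47, -162) = 0 + (-162 - 47) = 0 - 209 = -209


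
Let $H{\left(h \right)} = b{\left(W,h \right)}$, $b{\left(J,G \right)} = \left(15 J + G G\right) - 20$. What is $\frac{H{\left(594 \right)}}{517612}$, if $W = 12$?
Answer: $\frac{88249}{129403} \approx 0.68197$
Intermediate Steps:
$b{\left(J,G \right)} = -20 + G^{2} + 15 J$ ($b{\left(J,G \right)} = \left(15 J + G^{2}\right) - 20 = \left(G^{2} + 15 J\right) - 20 = -20 + G^{2} + 15 J$)
$H{\left(h \right)} = 160 + h^{2}$ ($H{\left(h \right)} = -20 + h^{2} + 15 \cdot 12 = -20 + h^{2} + 180 = 160 + h^{2}$)
$\frac{H{\left(594 \right)}}{517612} = \frac{160 + 594^{2}}{517612} = \left(160 + 352836\right) \frac{1}{517612} = 352996 \cdot \frac{1}{517612} = \frac{88249}{129403}$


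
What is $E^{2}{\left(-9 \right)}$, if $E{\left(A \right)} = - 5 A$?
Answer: $2025$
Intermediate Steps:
$E^{2}{\left(-9 \right)} = \left(\left(-5\right) \left(-9\right)\right)^{2} = 45^{2} = 2025$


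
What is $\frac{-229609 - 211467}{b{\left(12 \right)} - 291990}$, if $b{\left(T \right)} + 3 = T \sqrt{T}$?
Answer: $\frac{42930368156}{28419970107} + \frac{3528608 \sqrt{3}}{28419970107} \approx 1.5108$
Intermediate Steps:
$b{\left(T \right)} = -3 + T^{\frac{3}{2}}$ ($b{\left(T \right)} = -3 + T \sqrt{T} = -3 + T^{\frac{3}{2}}$)
$\frac{-229609 - 211467}{b{\left(12 \right)} - 291990} = \frac{-229609 - 211467}{\left(-3 + 12^{\frac{3}{2}}\right) - 291990} = \frac{-229609 - 211467}{\left(-3 + 24 \sqrt{3}\right) - 291990} = \frac{-229609 - 211467}{-291993 + 24 \sqrt{3}} = - \frac{441076}{-291993 + 24 \sqrt{3}}$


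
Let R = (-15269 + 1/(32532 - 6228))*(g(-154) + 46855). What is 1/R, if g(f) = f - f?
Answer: -26304/18818644237625 ≈ -1.3978e-9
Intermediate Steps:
g(f) = 0
R = -18818644237625/26304 (R = (-15269 + 1/(32532 - 6228))*(0 + 46855) = (-15269 + 1/26304)*46855 = -401635775/26304*46855 = -18818644237625/26304 ≈ -7.1543e+8)
1/R = 1/(-18818644237625/26304) = -26304/18818644237625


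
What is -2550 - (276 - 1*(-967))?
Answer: -3793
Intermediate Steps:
-2550 - (276 - 1*(-967)) = -2550 - (276 + 967) = -2550 - 1*1243 = -2550 - 1243 = -3793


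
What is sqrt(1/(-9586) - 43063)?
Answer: I*sqrt(3957119195534)/9586 ≈ 207.52*I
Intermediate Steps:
sqrt(1/(-9586) - 43063) = sqrt(-1/9586 - 43063) = sqrt(-412801919/9586) = I*sqrt(3957119195534)/9586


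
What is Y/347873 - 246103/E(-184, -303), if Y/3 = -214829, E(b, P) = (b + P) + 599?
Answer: -85684771463/38961776 ≈ -2199.2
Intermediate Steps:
E(b, P) = 599 + P + b (E(b, P) = (P + b) + 599 = 599 + P + b)
Y = -644487 (Y = 3*(-214829) = -644487)
Y/347873 - 246103/E(-184, -303) = -644487/347873 - 246103/(599 - 303 - 184) = -644487*1/347873 - 246103/112 = -644487/347873 - 246103*1/112 = -644487/347873 - 246103/112 = -85684771463/38961776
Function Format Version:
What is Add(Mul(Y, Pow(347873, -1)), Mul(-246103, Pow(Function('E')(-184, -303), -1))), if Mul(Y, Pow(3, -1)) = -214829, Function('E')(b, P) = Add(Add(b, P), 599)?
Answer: Rational(-85684771463, 38961776) ≈ -2199.2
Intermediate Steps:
Function('E')(b, P) = Add(599, P, b) (Function('E')(b, P) = Add(Add(P, b), 599) = Add(599, P, b))
Y = -644487 (Y = Mul(3, -214829) = -644487)
Add(Mul(Y, Pow(347873, -1)), Mul(-246103, Pow(Function('E')(-184, -303), -1))) = Add(Mul(-644487, Pow(347873, -1)), Mul(-246103, Pow(Add(599, -303, -184), -1))) = Add(Mul(-644487, Rational(1, 347873)), Mul(-246103, Pow(112, -1))) = Add(Rational(-644487, 347873), Mul(-246103, Rational(1, 112))) = Add(Rational(-644487, 347873), Rational(-246103, 112)) = Rational(-85684771463, 38961776)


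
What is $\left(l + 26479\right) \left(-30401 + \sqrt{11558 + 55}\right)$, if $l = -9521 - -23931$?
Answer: $-1243066489 + 286223 \sqrt{237} \approx -1.2387 \cdot 10^{9}$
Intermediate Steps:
$l = 14410$ ($l = -9521 + 23931 = 14410$)
$\left(l + 26479\right) \left(-30401 + \sqrt{11558 + 55}\right) = \left(14410 + 26479\right) \left(-30401 + \sqrt{11558 + 55}\right) = 40889 \left(-30401 + \sqrt{11613}\right) = 40889 \left(-30401 + 7 \sqrt{237}\right) = -1243066489 + 286223 \sqrt{237}$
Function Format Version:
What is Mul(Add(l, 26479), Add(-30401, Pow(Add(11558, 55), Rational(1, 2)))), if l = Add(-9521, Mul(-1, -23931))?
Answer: Add(-1243066489, Mul(286223, Pow(237, Rational(1, 2)))) ≈ -1.2387e+9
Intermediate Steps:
l = 14410 (l = Add(-9521, 23931) = 14410)
Mul(Add(l, 26479), Add(-30401, Pow(Add(11558, 55), Rational(1, 2)))) = Mul(Add(14410, 26479), Add(-30401, Pow(Add(11558, 55), Rational(1, 2)))) = Mul(40889, Add(-30401, Pow(11613, Rational(1, 2)))) = Mul(40889, Add(-30401, Mul(7, Pow(237, Rational(1, 2))))) = Add(-1243066489, Mul(286223, Pow(237, Rational(1, 2))))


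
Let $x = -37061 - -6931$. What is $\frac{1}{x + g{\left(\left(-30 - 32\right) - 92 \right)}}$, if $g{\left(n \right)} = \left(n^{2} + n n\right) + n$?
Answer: $\frac{1}{17148} \approx 5.8316 \cdot 10^{-5}$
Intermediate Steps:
$x = -30130$ ($x = -37061 + 6931 = -30130$)
$g{\left(n \right)} = n + 2 n^{2}$ ($g{\left(n \right)} = \left(n^{2} + n^{2}\right) + n = 2 n^{2} + n = n + 2 n^{2}$)
$\frac{1}{x + g{\left(\left(-30 - 32\right) - 92 \right)}} = \frac{1}{-30130 + \left(\left(-30 - 32\right) - 92\right) \left(1 + 2 \left(\left(-30 - 32\right) - 92\right)\right)} = \frac{1}{-30130 + \left(-62 - 92\right) \left(1 + 2 \left(-62 - 92\right)\right)} = \frac{1}{-30130 - 154 \left(1 + 2 \left(-154\right)\right)} = \frac{1}{-30130 - 154 \left(1 - 308\right)} = \frac{1}{-30130 - -47278} = \frac{1}{-30130 + 47278} = \frac{1}{17148}$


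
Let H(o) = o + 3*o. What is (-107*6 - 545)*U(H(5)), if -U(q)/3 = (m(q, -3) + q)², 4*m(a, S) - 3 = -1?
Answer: 5986041/4 ≈ 1.4965e+6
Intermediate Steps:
m(a, S) = ½ (m(a, S) = ¾ + (¼)*(-1) = ¾ - ¼ = ½)
H(o) = 4*o
U(q) = -3*(½ + q)²
(-107*6 - 545)*U(H(5)) = (-107*6 - 545)*(-3*(1 + 2*(4*5))²/4) = (-642 - 545)*(-3*(1 + 2*20)²/4) = -(-3561)*(1 + 40)²/4 = -(-3561)*41²/4 = -(-3561)*1681/4 = -1187*(-5043/4) = 5986041/4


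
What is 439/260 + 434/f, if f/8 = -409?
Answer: 82723/53170 ≈ 1.5558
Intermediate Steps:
f = -3272 (f = 8*(-409) = -3272)
439/260 + 434/f = 439/260 + 434/(-3272) = 439*(1/260) + 434*(-1/3272) = 439/260 - 217/1636 = 82723/53170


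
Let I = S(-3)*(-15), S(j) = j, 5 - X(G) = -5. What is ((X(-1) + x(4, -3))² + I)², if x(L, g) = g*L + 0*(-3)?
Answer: 2401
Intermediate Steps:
X(G) = 10 (X(G) = 5 - 1*(-5) = 5 + 5 = 10)
x(L, g) = L*g (x(L, g) = L*g + 0 = L*g)
I = 45 (I = -3*(-15) = 45)
((X(-1) + x(4, -3))² + I)² = ((10 + 4*(-3))² + 45)² = ((10 - 12)² + 45)² = ((-2)² + 45)² = (4 + 45)² = 49² = 2401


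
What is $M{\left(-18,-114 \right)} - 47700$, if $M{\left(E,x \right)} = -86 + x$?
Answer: $-47900$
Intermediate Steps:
$M{\left(-18,-114 \right)} - 47700 = \left(-86 - 114\right) - 47700 = -200 - 47700 = -47900$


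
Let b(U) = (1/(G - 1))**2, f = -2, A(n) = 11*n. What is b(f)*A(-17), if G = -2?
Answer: -187/9 ≈ -20.778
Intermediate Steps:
b(U) = 1/9 (b(U) = (1/(-2 - 1))**2 = (1/(-3))**2 = (-1/3)**2 = 1/9)
b(f)*A(-17) = (11*(-17))/9 = (1/9)*(-187) = -187/9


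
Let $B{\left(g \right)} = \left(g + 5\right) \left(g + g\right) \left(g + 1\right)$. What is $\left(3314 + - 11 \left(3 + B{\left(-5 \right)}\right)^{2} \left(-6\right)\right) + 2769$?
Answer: $6677$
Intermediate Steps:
$B{\left(g \right)} = 2 g \left(1 + g\right) \left(5 + g\right)$ ($B{\left(g \right)} = \left(5 + g\right) 2 g \left(1 + g\right) = 2 g \left(1 + g\right) \left(5 + g\right)$)
$\left(3314 + - 11 \left(3 + B{\left(-5 \right)}\right)^{2} \left(-6\right)\right) + 2769 = \left(3314 + - 11 \left(3 + 2 \left(-5\right) \left(5 + \left(-5\right)^{2} + 6 \left(-5\right)\right)\right)^{2} \left(-6\right)\right) + 2769 = \left(3314 + - 11 \left(3 + 2 \left(-5\right) \left(5 + 25 - 30\right)\right)^{2} \left(-6\right)\right) + 2769 = \left(3314 + - 11 \left(3 + 2 \left(-5\right) 0\right)^{2} \left(-6\right)\right) + 2769 = \left(3314 + - 11 \left(3 + 0\right)^{2} \left(-6\right)\right) + 2769 = \left(3314 + - 11 \cdot 3^{2} \left(-6\right)\right) + 2769 = \left(3314 + \left(-11\right) 9 \left(-6\right)\right) + 2769 = \left(3314 - -594\right) + 2769 = \left(3314 + 594\right) + 2769 = 3908 + 2769 = 6677$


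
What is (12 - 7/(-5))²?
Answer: 4489/25 ≈ 179.56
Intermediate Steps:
(12 - 7/(-5))² = (12 - 7*(-⅕))² = (12 + 7/5)² = (67/5)² = 4489/25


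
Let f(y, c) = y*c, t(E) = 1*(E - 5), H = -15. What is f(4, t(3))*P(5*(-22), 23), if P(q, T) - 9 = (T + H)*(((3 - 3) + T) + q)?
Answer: 5496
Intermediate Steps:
t(E) = -5 + E (t(E) = 1*(-5 + E) = -5 + E)
P(q, T) = 9 + (-15 + T)*(T + q) (P(q, T) = 9 + (T - 15)*(((3 - 3) + T) + q) = 9 + (-15 + T)*((0 + T) + q) = 9 + (-15 + T)*(T + q))
f(y, c) = c*y
f(4, t(3))*P(5*(-22), 23) = ((-5 + 3)*4)*(9 + 23**2 - 15*23 - 75*(-22) + 23*(5*(-22))) = (-2*4)*(9 + 529 - 345 - 15*(-110) + 23*(-110)) = -8*(9 + 529 - 345 + 1650 - 2530) = -8*(-687) = 5496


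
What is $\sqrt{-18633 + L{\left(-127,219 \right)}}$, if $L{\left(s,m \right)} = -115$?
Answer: $2 i \sqrt{4687} \approx 136.92 i$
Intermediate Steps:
$\sqrt{-18633 + L{\left(-127,219 \right)}} = \sqrt{-18633 - 115} = \sqrt{-18748} = 2 i \sqrt{4687}$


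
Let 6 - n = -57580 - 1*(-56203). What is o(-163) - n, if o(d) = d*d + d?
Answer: 25023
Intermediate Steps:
o(d) = d + d² (o(d) = d² + d = d + d²)
n = 1383 (n = 6 - (-57580 - 1*(-56203)) = 6 - (-57580 + 56203) = 6 - 1*(-1377) = 6 + 1377 = 1383)
o(-163) - n = -163*(1 - 163) - 1*1383 = -163*(-162) - 1383 = 26406 - 1383 = 25023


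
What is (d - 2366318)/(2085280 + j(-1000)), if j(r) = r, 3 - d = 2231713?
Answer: -383169/173690 ≈ -2.2061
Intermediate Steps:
d = -2231710 (d = 3 - 1*2231713 = 3 - 2231713 = -2231710)
(d - 2366318)/(2085280 + j(-1000)) = (-2231710 - 2366318)/(2085280 - 1000) = -4598028/2084280 = -4598028*1/2084280 = -383169/173690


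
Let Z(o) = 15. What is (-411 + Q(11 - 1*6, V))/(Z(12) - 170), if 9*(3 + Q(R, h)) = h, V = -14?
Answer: 748/279 ≈ 2.6810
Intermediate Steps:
Q(R, h) = -3 + h/9
(-411 + Q(11 - 1*6, V))/(Z(12) - 170) = (-411 + (-3 + (⅑)*(-14)))/(15 - 170) = (-411 + (-3 - 14/9))/(-155) = (-411 - 41/9)*(-1/155) = -3740/9*(-1/155) = 748/279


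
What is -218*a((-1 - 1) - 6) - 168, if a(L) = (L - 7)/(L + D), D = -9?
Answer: -6126/17 ≈ -360.35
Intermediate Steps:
a(L) = (-7 + L)/(-9 + L) (a(L) = (L - 7)/(L - 9) = (-7 + L)/(-9 + L))
-218*a((-1 - 1) - 6) - 168 = -218*(-7 + ((-1 - 1) - 6))/(-9 + ((-1 - 1) - 6)) - 168 = -218*(-7 + (-2 - 6))/(-9 + (-2 - 6)) - 168 = -218*(-7 - 8)/(-9 - 8) - 168 = -218*(-15)/(-17) - 168 = -(-218)*(-15)/17 - 168 = -218*15/17 - 168 = -3270/17 - 168 = -6126/17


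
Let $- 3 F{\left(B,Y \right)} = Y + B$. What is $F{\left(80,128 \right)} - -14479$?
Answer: $\frac{43229}{3} \approx 14410.0$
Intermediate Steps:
$F{\left(B,Y \right)} = - \frac{B}{3} - \frac{Y}{3}$ ($F{\left(B,Y \right)} = - \frac{Y + B}{3} = - \frac{B + Y}{3} = - \frac{B}{3} - \frac{Y}{3}$)
$F{\left(80,128 \right)} - -14479 = \left(\left(- \frac{1}{3}\right) 80 - \frac{128}{3}\right) - -14479 = \left(- \frac{80}{3} - \frac{128}{3}\right) + 14479 = - \frac{208}{3} + 14479 = \frac{43229}{3}$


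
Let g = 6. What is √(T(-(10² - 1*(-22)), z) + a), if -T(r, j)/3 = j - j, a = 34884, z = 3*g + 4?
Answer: 6*√969 ≈ 186.77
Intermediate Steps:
z = 22 (z = 3*6 + 4 = 18 + 4 = 22)
T(r, j) = 0 (T(r, j) = -3*(j - j) = -3*0 = 0)
√(T(-(10² - 1*(-22)), z) + a) = √(0 + 34884) = √34884 = 6*√969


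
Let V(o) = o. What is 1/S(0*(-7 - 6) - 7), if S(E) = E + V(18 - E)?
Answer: 1/18 ≈ 0.055556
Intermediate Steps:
S(E) = 18 (S(E) = E + (18 - E) = 18)
1/S(0*(-7 - 6) - 7) = 1/18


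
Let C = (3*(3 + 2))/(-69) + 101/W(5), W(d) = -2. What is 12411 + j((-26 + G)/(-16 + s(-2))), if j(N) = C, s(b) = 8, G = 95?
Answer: 568573/46 ≈ 12360.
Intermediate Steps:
C = -2333/46 (C = (3*(3 + 2))/(-69) + 101/(-2) = (3*5)*(-1/69) + 101*(-½) = 15*(-1/69) - 101/2 = -5/23 - 101/2 = -2333/46 ≈ -50.717)
j(N) = -2333/46
12411 + j((-26 + G)/(-16 + s(-2))) = 12411 - 2333/46 = 568573/46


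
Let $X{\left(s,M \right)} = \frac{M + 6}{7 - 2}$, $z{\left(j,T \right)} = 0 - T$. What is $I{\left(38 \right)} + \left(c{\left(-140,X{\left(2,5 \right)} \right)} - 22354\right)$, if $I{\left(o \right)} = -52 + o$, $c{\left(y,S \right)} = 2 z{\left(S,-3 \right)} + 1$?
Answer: $-22361$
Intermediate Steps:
$z{\left(j,T \right)} = - T$
$X{\left(s,M \right)} = \frac{6}{5} + \frac{M}{5}$ ($X{\left(s,M \right)} = \frac{6 + M}{5} = \left(6 + M\right) \frac{1}{5} = \frac{6}{5} + \frac{M}{5}$)
$c{\left(y,S \right)} = 7$ ($c{\left(y,S \right)} = 2 \left(\left(-1\right) \left(-3\right)\right) + 1 = 2 \cdot 3 + 1 = 6 + 1 = 7$)
$I{\left(38 \right)} + \left(c{\left(-140,X{\left(2,5 \right)} \right)} - 22354\right) = \left(-52 + 38\right) + \left(7 - 22354\right) = -14 + \left(7 - 22354\right) = -14 - 22347 = -22361$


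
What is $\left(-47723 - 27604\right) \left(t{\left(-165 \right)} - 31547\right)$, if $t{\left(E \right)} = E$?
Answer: $2388769824$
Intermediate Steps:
$\left(-47723 - 27604\right) \left(t{\left(-165 \right)} - 31547\right) = \left(-47723 - 27604\right) \left(-165 - 31547\right) = \left(-75327\right) \left(-31712\right) = 2388769824$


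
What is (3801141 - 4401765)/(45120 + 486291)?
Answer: -200208/177137 ≈ -1.1302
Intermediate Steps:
(3801141 - 4401765)/(45120 + 486291) = -600624/531411 = -600624*1/531411 = -200208/177137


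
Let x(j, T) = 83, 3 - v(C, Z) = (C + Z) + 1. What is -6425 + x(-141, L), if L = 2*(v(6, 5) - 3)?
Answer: -6342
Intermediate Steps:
v(C, Z) = 2 - C - Z (v(C, Z) = 3 - ((C + Z) + 1) = 3 - (1 + C + Z) = 3 + (-1 - C - Z) = 2 - C - Z)
L = -24 (L = 2*((2 - 1*6 - 1*5) - 3) = 2*((2 - 6 - 5) - 3) = 2*(-9 - 3) = 2*(-12) = -24)
-6425 + x(-141, L) = -6425 + 83 = -6342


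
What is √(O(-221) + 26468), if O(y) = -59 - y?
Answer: √26630 ≈ 163.19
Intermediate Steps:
√(O(-221) + 26468) = √((-59 - 1*(-221)) + 26468) = √((-59 + 221) + 26468) = √(162 + 26468) = √26630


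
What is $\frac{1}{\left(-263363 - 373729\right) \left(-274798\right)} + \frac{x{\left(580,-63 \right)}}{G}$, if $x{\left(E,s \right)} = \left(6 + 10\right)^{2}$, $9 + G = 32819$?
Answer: $\frac{1318186221509}{168944101156440} \approx 0.0078025$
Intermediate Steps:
$G = 32810$ ($G = -9 + 32819 = 32810$)
$x{\left(E,s \right)} = 256$ ($x{\left(E,s \right)} = 16^{2} = 256$)
$\frac{1}{\left(-263363 - 373729\right) \left(-274798\right)} + \frac{x{\left(580,-63 \right)}}{G} = \frac{1}{\left(-263363 - 373729\right) \left(-274798\right)} + \frac{256}{32810} = \frac{1}{-637092} \left(- \frac{1}{274798}\right) + 256 \cdot \frac{1}{32810} = \left(- \frac{1}{637092}\right) \left(- \frac{1}{274798}\right) + \frac{128}{16405} = \frac{1}{175071607416} + \frac{128}{16405} = \frac{1318186221509}{168944101156440}$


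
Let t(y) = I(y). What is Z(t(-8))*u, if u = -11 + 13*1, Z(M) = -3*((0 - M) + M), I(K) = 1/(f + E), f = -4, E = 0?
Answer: 0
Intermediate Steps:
I(K) = -¼ (I(K) = 1/(-4 + 0) = 1/(-4) = -¼)
t(y) = -¼
Z(M) = 0 (Z(M) = -3*(-M + M) = -3*0 = 0)
u = 2 (u = -11 + 13 = 2)
Z(t(-8))*u = 0*2 = 0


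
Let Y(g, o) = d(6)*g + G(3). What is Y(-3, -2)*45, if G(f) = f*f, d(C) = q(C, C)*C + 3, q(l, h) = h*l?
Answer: -29160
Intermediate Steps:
d(C) = 3 + C³ (d(C) = (C*C)*C + 3 = C²*C + 3 = C³ + 3 = 3 + C³)
G(f) = f²
Y(g, o) = 9 + 219*g (Y(g, o) = (3 + 6³)*g + 3² = (3 + 216)*g + 9 = 219*g + 9 = 9 + 219*g)
Y(-3, -2)*45 = (9 + 219*(-3))*45 = (9 - 657)*45 = -648*45 = -29160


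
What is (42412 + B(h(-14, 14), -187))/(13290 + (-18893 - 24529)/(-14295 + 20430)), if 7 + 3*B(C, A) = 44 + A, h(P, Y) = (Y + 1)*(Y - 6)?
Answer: 43315145/13581788 ≈ 3.1892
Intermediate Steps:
h(P, Y) = (1 + Y)*(-6 + Y)
B(C, A) = 37/3 + A/3 (B(C, A) = -7/3 + (44 + A)/3 = -7/3 + (44/3 + A/3) = 37/3 + A/3)
(42412 + B(h(-14, 14), -187))/(13290 + (-18893 - 24529)/(-14295 + 20430)) = (42412 + (37/3 + (1/3)*(-187)))/(13290 + (-18893 - 24529)/(-14295 + 20430)) = (42412 + (37/3 - 187/3))/(13290 - 43422/6135) = (42412 - 50)/(13290 - 43422*1/6135) = 42362/(13290 - 14474/2045) = 42362/(27163576/2045) = 42362*(2045/27163576) = 43315145/13581788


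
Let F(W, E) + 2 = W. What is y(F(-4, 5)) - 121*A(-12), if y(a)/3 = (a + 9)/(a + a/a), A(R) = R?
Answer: 7251/5 ≈ 1450.2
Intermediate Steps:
F(W, E) = -2 + W
y(a) = 3*(9 + a)/(1 + a) (y(a) = 3*((a + 9)/(a + a/a)) = 3*((9 + a)/(a + 1)) = 3*((9 + a)/(1 + a)) = 3*(9 + a)/(1 + a))
y(F(-4, 5)) - 121*A(-12) = 3*(9 + (-2 - 4))/(1 + (-2 - 4)) - 121*(-12) = 3*(9 - 6)/(1 - 6) + 1452 = 3*3/(-5) + 1452 = 3*(-⅕)*3 + 1452 = -9/5 + 1452 = 7251/5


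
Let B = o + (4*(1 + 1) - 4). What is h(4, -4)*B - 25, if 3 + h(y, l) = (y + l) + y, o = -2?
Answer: -23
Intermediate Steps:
h(y, l) = -3 + l + 2*y (h(y, l) = -3 + ((y + l) + y) = -3 + ((l + y) + y) = -3 + (l + 2*y) = -3 + l + 2*y)
B = 2 (B = -2 + (4*(1 + 1) - 4) = -2 + (4*2 - 4) = -2 + (8 - 4) = -2 + 4 = 2)
h(4, -4)*B - 25 = (-3 - 4 + 2*4)*2 - 25 = (-3 - 4 + 8)*2 - 25 = 1*2 - 25 = 2 - 25 = -23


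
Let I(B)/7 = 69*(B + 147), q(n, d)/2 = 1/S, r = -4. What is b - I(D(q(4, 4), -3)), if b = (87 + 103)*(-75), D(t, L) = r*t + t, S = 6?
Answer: -84768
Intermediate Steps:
q(n, d) = ⅓ (q(n, d) = 2*(1/6) = 2*(1*(⅙)) = 2*(⅙) = ⅓)
D(t, L) = -3*t (D(t, L) = -4*t + t = -3*t)
b = -14250 (b = 190*(-75) = -14250)
I(B) = 71001 + 483*B (I(B) = 7*(69*(B + 147)) = 7*(69*(147 + B)) = 7*(10143 + 69*B) = 71001 + 483*B)
b - I(D(q(4, 4), -3)) = -14250 - (71001 + 483*(-3*⅓)) = -14250 - (71001 + 483*(-1)) = -14250 - (71001 - 483) = -14250 - 1*70518 = -14250 - 70518 = -84768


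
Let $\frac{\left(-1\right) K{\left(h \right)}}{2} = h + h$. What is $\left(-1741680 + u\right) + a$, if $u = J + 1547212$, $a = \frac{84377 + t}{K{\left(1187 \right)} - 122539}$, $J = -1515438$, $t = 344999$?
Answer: $- \frac{217649234398}{127287} \approx -1.7099 \cdot 10^{6}$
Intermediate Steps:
$K{\left(h \right)} = - 4 h$ ($K{\left(h \right)} = - 2 \left(h + h\right) = - 2 \cdot 2 h = - 4 h$)
$a = - \frac{429376}{127287}$ ($a = \frac{84377 + 344999}{\left(-4\right) 1187 - 122539} = \frac{429376}{-4748 - 122539} = \frac{429376}{-127287} = 429376 \left(- \frac{1}{127287}\right) = - \frac{429376}{127287} \approx -3.3733$)
$u = 31774$ ($u = -1515438 + 1547212 = 31774$)
$\left(-1741680 + u\right) + a = \left(-1741680 + 31774\right) - \frac{429376}{127287} = -1709906 - \frac{429376}{127287} = - \frac{217649234398}{127287}$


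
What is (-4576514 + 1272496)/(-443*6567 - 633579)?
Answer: 1652009/1771380 ≈ 0.93261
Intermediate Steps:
(-4576514 + 1272496)/(-443*6567 - 633579) = -3304018/(-2909181 - 633579) = -3304018/(-3542760) = -3304018*(-1/3542760) = 1652009/1771380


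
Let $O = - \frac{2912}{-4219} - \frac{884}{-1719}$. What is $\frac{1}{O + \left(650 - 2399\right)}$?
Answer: $- \frac{7252461}{12675818965} \approx -0.00057215$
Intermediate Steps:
$O = \frac{8735324}{7252461}$ ($O = \left(-2912\right) \left(- \frac{1}{4219}\right) - - \frac{884}{1719} = \frac{2912}{4219} + \frac{884}{1719} = \frac{8735324}{7252461} \approx 1.2045$)
$\frac{1}{O + \left(650 - 2399\right)} = \frac{1}{\frac{8735324}{7252461} + \left(650 - 2399\right)} = \frac{1}{\frac{8735324}{7252461} - 1749} = \frac{1}{- \frac{12675818965}{7252461}} = - \frac{7252461}{12675818965}$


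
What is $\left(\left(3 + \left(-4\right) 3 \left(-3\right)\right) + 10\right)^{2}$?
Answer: $2401$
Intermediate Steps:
$\left(\left(3 + \left(-4\right) 3 \left(-3\right)\right) + 10\right)^{2} = \left(\left(3 - -36\right) + 10\right)^{2} = \left(\left(3 + 36\right) + 10\right)^{2} = \left(39 + 10\right)^{2} = 49^{2} = 2401$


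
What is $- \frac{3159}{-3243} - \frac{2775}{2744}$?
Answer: $- \frac{110343}{2966264} \approx -0.037199$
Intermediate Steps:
$- \frac{3159}{-3243} - \frac{2775}{2744} = \left(-3159\right) \left(- \frac{1}{3243}\right) - \frac{2775}{2744} = \frac{1053}{1081} - \frac{2775}{2744} = - \frac{110343}{2966264}$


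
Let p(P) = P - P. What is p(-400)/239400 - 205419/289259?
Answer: -205419/289259 ≈ -0.71016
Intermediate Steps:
p(P) = 0
p(-400)/239400 - 205419/289259 = 0/239400 - 205419/289259 = 0*(1/239400) - 205419*1/289259 = 0 - 205419/289259 = -205419/289259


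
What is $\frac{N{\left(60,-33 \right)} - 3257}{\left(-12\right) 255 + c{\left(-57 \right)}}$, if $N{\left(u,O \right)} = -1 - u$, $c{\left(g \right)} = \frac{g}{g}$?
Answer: $\frac{474}{437} \approx 1.0847$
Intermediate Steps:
$c{\left(g \right)} = 1$
$\frac{N{\left(60,-33 \right)} - 3257}{\left(-12\right) 255 + c{\left(-57 \right)}} = \frac{\left(-1 - 60\right) - 3257}{\left(-12\right) 255 + 1} = \frac{\left(-1 - 60\right) - 3257}{-3060 + 1} = \frac{-61 - 3257}{-3059} = \left(-3318\right) \left(- \frac{1}{3059}\right) = \frac{474}{437}$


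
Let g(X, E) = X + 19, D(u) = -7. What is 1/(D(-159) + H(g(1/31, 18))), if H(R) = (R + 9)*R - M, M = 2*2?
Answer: 961/502139 ≈ 0.0019138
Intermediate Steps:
M = 4
g(X, E) = 19 + X
H(R) = -4 + R*(9 + R) (H(R) = (R + 9)*R - 1*4 = (9 + R)*R - 4 = R*(9 + R) - 4 = -4 + R*(9 + R))
1/(D(-159) + H(g(1/31, 18))) = 1/(-7 + (-4 + (19 + 1/31)² + 9*(19 + 1/31))) = 1/(-7 + (-4 + (590/31)² + 9*(590/31))) = 1/(-7 + (-4 + 348100/961 + 5310/31)) = 1/(-7 + 508866/961) = 1/(502139/961) = 961/502139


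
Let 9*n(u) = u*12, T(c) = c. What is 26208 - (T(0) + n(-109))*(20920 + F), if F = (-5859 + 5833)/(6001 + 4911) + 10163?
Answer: 18592426151/4092 ≈ 4.5436e+6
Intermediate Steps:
F = 55449315/5456 (F = -26/10912 + 10163 = -26*1/10912 + 10163 = -13/5456 + 10163 = 55449315/5456 ≈ 10163.)
n(u) = 4*u/3 (n(u) = (u*12)/9 = (12*u)/9 = 4*u/3)
26208 - (T(0) + n(-109))*(20920 + F) = 26208 - (0 + (4/3)*(-109))*(20920 + 55449315/5456) = 26208 - (0 - 436/3)*169588835/5456 = 26208 - (-436)*169588835/(3*5456) = 26208 - 1*(-18485183015/4092) = 26208 + 18485183015/4092 = 18592426151/4092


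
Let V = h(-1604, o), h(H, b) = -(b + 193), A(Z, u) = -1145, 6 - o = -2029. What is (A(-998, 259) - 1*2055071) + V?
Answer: -2058444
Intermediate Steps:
o = 2035 (o = 6 - 1*(-2029) = 6 + 2029 = 2035)
h(H, b) = -193 - b (h(H, b) = -(193 + b) = -193 - b)
V = -2228 (V = -193 - 1*2035 = -193 - 2035 = -2228)
(A(-998, 259) - 1*2055071) + V = (-1145 - 1*2055071) - 2228 = (-1145 - 2055071) - 2228 = -2056216 - 2228 = -2058444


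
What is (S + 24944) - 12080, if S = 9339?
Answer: 22203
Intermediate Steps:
(S + 24944) - 12080 = (9339 + 24944) - 12080 = 34283 - 12080 = 22203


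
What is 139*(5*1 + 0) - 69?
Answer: 626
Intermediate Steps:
139*(5*1 + 0) - 69 = 139*(5 + 0) - 69 = 139*5 - 69 = 695 - 69 = 626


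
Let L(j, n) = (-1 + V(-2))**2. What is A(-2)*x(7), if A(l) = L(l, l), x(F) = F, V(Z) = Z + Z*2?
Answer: 343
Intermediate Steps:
V(Z) = 3*Z (V(Z) = Z + 2*Z = 3*Z)
L(j, n) = 49 (L(j, n) = (-1 + 3*(-2))**2 = (-1 - 6)**2 = (-7)**2 = 49)
A(l) = 49
A(-2)*x(7) = 49*7 = 343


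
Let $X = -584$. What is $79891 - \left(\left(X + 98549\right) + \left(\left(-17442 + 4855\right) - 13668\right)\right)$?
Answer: $8181$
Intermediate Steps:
$79891 - \left(\left(X + 98549\right) + \left(\left(-17442 + 4855\right) - 13668\right)\right) = 79891 - \left(\left(-584 + 98549\right) + \left(\left(-17442 + 4855\right) - 13668\right)\right) = 79891 - \left(97965 - 26255\right) = 79891 - 71710 = 8181$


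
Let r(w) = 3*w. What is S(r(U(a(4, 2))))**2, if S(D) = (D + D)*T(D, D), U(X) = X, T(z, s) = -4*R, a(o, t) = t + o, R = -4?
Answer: 331776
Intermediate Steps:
a(o, t) = o + t
T(z, s) = 16 (T(z, s) = -4*(-4) = 16)
S(D) = 32*D (S(D) = (D + D)*16 = (2*D)*16 = 32*D)
S(r(U(a(4, 2))))**2 = (32*(3*(4 + 2)))**2 = (32*(3*6))**2 = (32*18)**2 = 576**2 = 331776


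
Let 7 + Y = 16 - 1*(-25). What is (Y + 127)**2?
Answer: 25921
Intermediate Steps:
Y = 34 (Y = -7 + (16 - 1*(-25)) = -7 + (16 + 25) = -7 + 41 = 34)
(Y + 127)**2 = (34 + 127)**2 = 161**2 = 25921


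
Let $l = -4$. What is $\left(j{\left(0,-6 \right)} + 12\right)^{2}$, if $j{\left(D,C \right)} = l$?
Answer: $64$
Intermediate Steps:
$j{\left(D,C \right)} = -4$
$\left(j{\left(0,-6 \right)} + 12\right)^{2} = \left(-4 + 12\right)^{2} = 8^{2} = 64$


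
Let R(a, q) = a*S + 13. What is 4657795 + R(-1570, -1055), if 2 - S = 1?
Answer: 4656238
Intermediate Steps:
S = 1 (S = 2 - 1*1 = 2 - 1 = 1)
R(a, q) = 13 + a (R(a, q) = a*1 + 13 = a + 13 = 13 + a)
4657795 + R(-1570, -1055) = 4657795 + (13 - 1570) = 4657795 - 1557 = 4656238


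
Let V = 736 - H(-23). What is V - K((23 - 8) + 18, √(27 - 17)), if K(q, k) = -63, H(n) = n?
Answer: 822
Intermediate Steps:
V = 759 (V = 736 - 1*(-23) = 736 + 23 = 759)
V - K((23 - 8) + 18, √(27 - 17)) = 759 - 1*(-63) = 759 + 63 = 822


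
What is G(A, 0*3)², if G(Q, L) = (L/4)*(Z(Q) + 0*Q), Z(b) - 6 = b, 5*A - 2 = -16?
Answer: 0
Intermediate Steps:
A = -14/5 (A = ⅖ + (⅕)*(-16) = ⅖ - 16/5 = -14/5 ≈ -2.8000)
Z(b) = 6 + b
G(Q, L) = L*(6 + Q)/4 (G(Q, L) = (L/4)*((6 + Q) + 0*Q) = (L*(¼))*((6 + Q) + 0) = (L/4)*(6 + Q) = L*(6 + Q)/4)
G(A, 0*3)² = ((0*3)*(6 - 14/5)/4)² = ((¼)*0*(16/5))² = 0² = 0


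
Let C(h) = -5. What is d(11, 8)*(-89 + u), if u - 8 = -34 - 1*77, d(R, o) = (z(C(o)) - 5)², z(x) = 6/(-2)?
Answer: -12288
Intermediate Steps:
z(x) = -3 (z(x) = 6*(-½) = -3)
d(R, o) = 64 (d(R, o) = (-3 - 5)² = (-8)² = 64)
u = -103 (u = 8 + (-34 - 1*77) = 8 + (-34 - 77) = 8 - 111 = -103)
d(11, 8)*(-89 + u) = 64*(-89 - 103) = 64*(-192) = -12288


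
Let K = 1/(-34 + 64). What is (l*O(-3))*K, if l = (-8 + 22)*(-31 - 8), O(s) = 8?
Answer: -728/5 ≈ -145.60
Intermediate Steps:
l = -546 (l = 14*(-39) = -546)
K = 1/30 ≈ 0.033333
(l*O(-3))*K = -546*8*(1/30) = -4368*1/30 = -728/5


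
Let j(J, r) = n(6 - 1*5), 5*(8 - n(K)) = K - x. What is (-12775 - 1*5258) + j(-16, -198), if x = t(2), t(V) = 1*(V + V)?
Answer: -90122/5 ≈ -18024.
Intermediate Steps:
t(V) = 2*V (t(V) = 1*(2*V) = 2*V)
x = 4 (x = 2*2 = 4)
n(K) = 44/5 - K/5 (n(K) = 8 - (K - 1*4)/5 = 8 - (K - 4)/5 = 8 - (-4 + K)/5 = 8 + (4/5 - K/5) = 44/5 - K/5)
j(J, r) = 43/5 (j(J, r) = 44/5 - (6 - 1*5)/5 = 44/5 - (6 - 5)/5 = 44/5 - 1/5*1 = 44/5 - 1/5 = 43/5)
(-12775 - 1*5258) + j(-16, -198) = (-12775 - 1*5258) + 43/5 = (-12775 - 5258) + 43/5 = -18033 + 43/5 = -90122/5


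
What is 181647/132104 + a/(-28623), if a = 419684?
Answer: -7177521865/540173256 ≈ -13.287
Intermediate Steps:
181647/132104 + a/(-28623) = 181647/132104 + 419684/(-28623) = 181647*(1/132104) + 419684*(-1/28623) = 181647/132104 - 419684/28623 = -7177521865/540173256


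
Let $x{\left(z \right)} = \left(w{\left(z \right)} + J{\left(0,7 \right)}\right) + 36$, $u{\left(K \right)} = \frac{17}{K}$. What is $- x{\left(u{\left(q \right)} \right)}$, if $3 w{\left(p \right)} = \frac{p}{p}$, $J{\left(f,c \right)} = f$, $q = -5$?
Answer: $- \frac{109}{3} \approx -36.333$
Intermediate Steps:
$w{\left(p \right)} = \frac{1}{3}$ ($w{\left(p \right)} = \frac{p \frac{1}{p}}{3} = \frac{1}{3} \cdot 1 = \frac{1}{3}$)
$x{\left(z \right)} = \frac{109}{3}$ ($x{\left(z \right)} = \left(\frac{1}{3} + 0\right) + 36 = \frac{1}{3} + 36 = \frac{109}{3}$)
$- x{\left(u{\left(q \right)} \right)} = \left(-1\right) \frac{109}{3} = - \frac{109}{3}$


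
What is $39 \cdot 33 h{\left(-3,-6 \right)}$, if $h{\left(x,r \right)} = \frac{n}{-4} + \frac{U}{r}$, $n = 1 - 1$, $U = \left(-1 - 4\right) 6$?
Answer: $6435$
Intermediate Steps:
$U = -30$ ($U = \left(-5\right) 6 = -30$)
$n = 0$
$h{\left(x,r \right)} = - \frac{30}{r}$ ($h{\left(x,r \right)} = \frac{0}{-4} - \frac{30}{r} = 0 \left(- \frac{1}{4}\right) - \frac{30}{r} = 0 - \frac{30}{r} = - \frac{30}{r}$)
$39 \cdot 33 h{\left(-3,-6 \right)} = 39 \cdot 33 \left(- \frac{30}{-6}\right) = 1287 \left(\left(-30\right) \left(- \frac{1}{6}\right)\right) = 1287 \cdot 5 = 6435$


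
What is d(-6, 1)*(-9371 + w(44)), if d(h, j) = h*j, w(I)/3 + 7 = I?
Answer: 55560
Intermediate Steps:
w(I) = -21 + 3*I
d(-6, 1)*(-9371 + w(44)) = (-6*1)*(-9371 + (-21 + 3*44)) = -6*(-9371 + (-21 + 132)) = -6*(-9371 + 111) = -6*(-9260) = 55560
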